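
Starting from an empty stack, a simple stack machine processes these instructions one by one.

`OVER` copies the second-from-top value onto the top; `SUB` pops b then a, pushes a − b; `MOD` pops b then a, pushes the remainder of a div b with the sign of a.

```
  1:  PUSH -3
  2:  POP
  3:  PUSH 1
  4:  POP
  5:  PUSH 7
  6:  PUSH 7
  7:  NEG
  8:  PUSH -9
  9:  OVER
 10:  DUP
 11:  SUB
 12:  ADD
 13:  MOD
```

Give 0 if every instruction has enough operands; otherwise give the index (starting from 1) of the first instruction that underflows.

0

PUSH -3 -> [-3]
POP     -> []
PUSH 1  -> [1]
POP     -> []
PUSH 7  -> [7]
PUSH 7  -> [7, 7]
NEG     -> [7, -7]
PUSH -9 -> [7, -7, -9]
OVER    -> [7, -7, -9, -7]
DUP     -> [7, -7, -9, -7, -7]
SUB     -> [7, -7, -9, 0]
ADD     -> [7, -7, -9]
MOD     -> [7, -7]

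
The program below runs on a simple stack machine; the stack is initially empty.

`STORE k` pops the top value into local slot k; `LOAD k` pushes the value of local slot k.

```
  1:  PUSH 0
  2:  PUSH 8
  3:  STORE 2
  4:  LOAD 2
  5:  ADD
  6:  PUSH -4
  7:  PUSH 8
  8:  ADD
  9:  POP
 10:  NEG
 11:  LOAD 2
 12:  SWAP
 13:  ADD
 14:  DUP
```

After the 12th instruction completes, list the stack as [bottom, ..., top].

PUSH 0   0
PUSH 8   0 8
STORE 2  0
LOAD 2   0 8
ADD      8
PUSH -4  8 -4
PUSH 8   8 -4 8
ADD      8 4
POP      8
NEG      -8
LOAD 2   -8 8
SWAP     8 -8

[8, -8]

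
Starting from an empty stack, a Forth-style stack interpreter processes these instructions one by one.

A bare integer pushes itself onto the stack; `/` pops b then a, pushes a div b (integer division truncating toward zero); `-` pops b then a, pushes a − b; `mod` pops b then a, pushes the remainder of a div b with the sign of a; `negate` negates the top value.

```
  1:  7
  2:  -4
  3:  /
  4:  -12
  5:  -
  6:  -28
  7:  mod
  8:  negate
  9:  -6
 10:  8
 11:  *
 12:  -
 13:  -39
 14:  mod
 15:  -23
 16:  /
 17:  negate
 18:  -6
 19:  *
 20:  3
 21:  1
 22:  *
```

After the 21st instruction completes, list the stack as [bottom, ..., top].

7      -> 7
-4     -> 7 -4
/      -> -1
-12    -> -1 -12
-      -> 11
-28    -> 11 -28
mod    -> 11
negate -> -11
-6     -> -11 -6
8      -> -11 -6 8
*      -> -11 -48
-      -> 37
-39    -> 37 -39
mod    -> 37
-23    -> 37 -23
/      -> -1
negate -> 1
-6     -> 1 -6
*      -> -6
3      -> -6 3
1      -> -6 3 1

[-6, 3, 1]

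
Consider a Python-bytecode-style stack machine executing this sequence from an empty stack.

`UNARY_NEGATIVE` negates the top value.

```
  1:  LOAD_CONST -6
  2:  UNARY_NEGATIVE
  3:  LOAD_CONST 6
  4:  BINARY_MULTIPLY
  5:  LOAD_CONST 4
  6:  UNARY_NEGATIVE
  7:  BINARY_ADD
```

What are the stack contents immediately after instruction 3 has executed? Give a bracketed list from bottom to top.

LOAD_CONST -6  : [-6]
UNARY_NEGATIVE : [6]
LOAD_CONST 6   : [6, 6]

[6, 6]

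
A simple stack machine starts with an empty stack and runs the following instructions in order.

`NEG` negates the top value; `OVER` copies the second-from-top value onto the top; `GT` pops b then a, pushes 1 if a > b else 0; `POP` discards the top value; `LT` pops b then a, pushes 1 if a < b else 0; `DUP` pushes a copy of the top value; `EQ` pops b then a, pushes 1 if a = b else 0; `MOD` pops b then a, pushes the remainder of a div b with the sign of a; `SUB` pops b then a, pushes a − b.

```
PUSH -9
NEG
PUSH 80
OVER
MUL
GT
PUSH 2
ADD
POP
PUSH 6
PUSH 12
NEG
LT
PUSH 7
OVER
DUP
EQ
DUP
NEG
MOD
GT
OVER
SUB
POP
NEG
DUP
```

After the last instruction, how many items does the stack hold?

2

PUSH -9 → -9
NEG     → 9
PUSH 80 → 9 80
OVER    → 9 80 9
MUL     → 9 720
GT      → 0
PUSH 2  → 0 2
ADD     → 2
POP     → (empty)
PUSH 6  → 6
PUSH 12 → 6 12
NEG     → 6 -12
LT      → 0
PUSH 7  → 0 7
OVER    → 0 7 0
DUP     → 0 7 0 0
EQ      → 0 7 1
DUP     → 0 7 1 1
NEG     → 0 7 1 -1
MOD     → 0 7 0
GT      → 0 1
OVER    → 0 1 0
SUB     → 0 1
POP     → 0
NEG     → 0
DUP     → 0 0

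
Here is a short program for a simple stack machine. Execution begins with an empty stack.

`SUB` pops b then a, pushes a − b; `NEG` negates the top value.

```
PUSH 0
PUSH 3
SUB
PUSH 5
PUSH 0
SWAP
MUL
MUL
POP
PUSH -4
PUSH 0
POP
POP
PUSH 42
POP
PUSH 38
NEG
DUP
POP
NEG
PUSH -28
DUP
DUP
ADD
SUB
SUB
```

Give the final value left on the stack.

PUSH 0   -> 0
PUSH 3   -> 0 3
SUB      -> -3
PUSH 5   -> -3 5
PUSH 0   -> -3 5 0
SWAP     -> -3 0 5
MUL      -> -3 0
MUL      -> 0
POP      -> (empty)
PUSH -4  -> -4
PUSH 0   -> -4 0
POP      -> -4
POP      -> (empty)
PUSH 42  -> 42
POP      -> (empty)
PUSH 38  -> 38
NEG      -> -38
DUP      -> -38 -38
POP      -> -38
NEG      -> 38
PUSH -28 -> 38 -28
DUP      -> 38 -28 -28
DUP      -> 38 -28 -28 -28
ADD      -> 38 -28 -56
SUB      -> 38 28
SUB      -> 10

10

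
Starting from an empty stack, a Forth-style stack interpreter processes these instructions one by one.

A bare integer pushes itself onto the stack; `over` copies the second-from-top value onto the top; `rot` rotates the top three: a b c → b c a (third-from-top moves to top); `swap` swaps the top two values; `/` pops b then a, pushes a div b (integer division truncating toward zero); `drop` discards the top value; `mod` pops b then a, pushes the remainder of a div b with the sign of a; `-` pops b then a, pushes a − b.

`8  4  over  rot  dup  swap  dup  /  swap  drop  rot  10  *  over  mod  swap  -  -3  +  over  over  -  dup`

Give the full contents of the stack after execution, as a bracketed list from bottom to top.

[8, -4, 12, 12]

8    -> [8]
4    -> [8, 4]
over -> [8, 4, 8]
rot  -> [4, 8, 8]
dup  -> [4, 8, 8, 8]
swap -> [4, 8, 8, 8]
dup  -> [4, 8, 8, 8, 8]
/    -> [4, 8, 8, 1]
swap -> [4, 8, 1, 8]
drop -> [4, 8, 1]
rot  -> [8, 1, 4]
10   -> [8, 1, 4, 10]
*    -> [8, 1, 40]
over -> [8, 1, 40, 1]
mod  -> [8, 1, 0]
swap -> [8, 0, 1]
-    -> [8, -1]
-3   -> [8, -1, -3]
+    -> [8, -4]
over -> [8, -4, 8]
over -> [8, -4, 8, -4]
-    -> [8, -4, 12]
dup  -> [8, -4, 12, 12]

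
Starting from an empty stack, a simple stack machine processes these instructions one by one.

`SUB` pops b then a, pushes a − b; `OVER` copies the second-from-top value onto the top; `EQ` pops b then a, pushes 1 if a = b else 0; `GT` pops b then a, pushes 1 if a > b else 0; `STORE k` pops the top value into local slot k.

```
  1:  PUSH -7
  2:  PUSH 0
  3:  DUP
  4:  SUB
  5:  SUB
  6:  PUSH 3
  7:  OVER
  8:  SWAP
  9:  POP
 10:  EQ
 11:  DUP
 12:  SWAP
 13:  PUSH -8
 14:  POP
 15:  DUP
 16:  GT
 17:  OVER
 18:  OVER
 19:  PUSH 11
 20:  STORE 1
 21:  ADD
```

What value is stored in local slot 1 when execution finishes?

PUSH -7 -> -7
PUSH 0  -> -7 0
DUP     -> -7 0 0
SUB     -> -7 0
SUB     -> -7
PUSH 3  -> -7 3
OVER    -> -7 3 -7
SWAP    -> -7 -7 3
POP     -> -7 -7
EQ      -> 1
DUP     -> 1 1
SWAP    -> 1 1
PUSH -8 -> 1 1 -8
POP     -> 1 1
DUP     -> 1 1 1
GT      -> 1 0
OVER    -> 1 0 1
OVER    -> 1 0 1 0
PUSH 11 -> 1 0 1 0 11
STORE 1 -> 1 0 1 0
ADD     -> 1 0 1

11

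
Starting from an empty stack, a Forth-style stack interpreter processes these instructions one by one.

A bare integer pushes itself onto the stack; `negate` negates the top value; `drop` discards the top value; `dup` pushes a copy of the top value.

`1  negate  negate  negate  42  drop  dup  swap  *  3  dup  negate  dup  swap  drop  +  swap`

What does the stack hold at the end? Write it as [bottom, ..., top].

[0, 1]

1       [1]
negate  [-1]
negate  [1]
negate  [-1]
42      [-1, 42]
drop    [-1]
dup     [-1, -1]
swap    [-1, -1]
*       [1]
3       [1, 3]
dup     [1, 3, 3]
negate  [1, 3, -3]
dup     [1, 3, -3, -3]
swap    [1, 3, -3, -3]
drop    [1, 3, -3]
+       [1, 0]
swap    [0, 1]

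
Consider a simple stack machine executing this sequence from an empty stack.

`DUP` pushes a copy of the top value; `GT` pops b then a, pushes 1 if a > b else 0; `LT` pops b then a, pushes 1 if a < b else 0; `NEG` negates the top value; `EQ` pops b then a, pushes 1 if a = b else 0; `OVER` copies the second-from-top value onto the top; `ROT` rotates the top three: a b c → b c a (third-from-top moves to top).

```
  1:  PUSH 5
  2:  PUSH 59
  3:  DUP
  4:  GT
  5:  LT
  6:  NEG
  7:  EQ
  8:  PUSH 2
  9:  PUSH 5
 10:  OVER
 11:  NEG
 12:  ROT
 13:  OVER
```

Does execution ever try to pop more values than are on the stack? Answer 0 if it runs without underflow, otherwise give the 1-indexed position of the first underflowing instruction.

7

PUSH 5  → 5
PUSH 59 → 5 59
DUP     → 5 59 59
GT      → 5 0
LT      → 0
NEG     → 0
EQ  — needs 2 operands, stack has 1 → underflow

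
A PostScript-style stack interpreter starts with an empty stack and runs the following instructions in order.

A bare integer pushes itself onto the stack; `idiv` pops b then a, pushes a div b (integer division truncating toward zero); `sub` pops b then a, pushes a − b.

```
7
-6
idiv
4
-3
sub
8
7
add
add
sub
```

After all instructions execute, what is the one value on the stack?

-23

7    -> [7]
-6   -> [7, -6]
idiv -> [-1]
4    -> [-1, 4]
-3   -> [-1, 4, -3]
sub  -> [-1, 7]
8    -> [-1, 7, 8]
7    -> [-1, 7, 8, 7]
add  -> [-1, 7, 15]
add  -> [-1, 22]
sub  -> [-23]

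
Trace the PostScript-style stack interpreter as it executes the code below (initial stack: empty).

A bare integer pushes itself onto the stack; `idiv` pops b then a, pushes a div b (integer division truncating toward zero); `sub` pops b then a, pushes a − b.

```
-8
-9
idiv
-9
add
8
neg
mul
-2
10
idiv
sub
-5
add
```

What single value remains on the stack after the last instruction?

-8   → -8
-9   → -8 -9
idiv → 0
-9   → 0 -9
add  → -9
8    → -9 8
neg  → -9 -8
mul  → 72
-2   → 72 -2
10   → 72 -2 10
idiv → 72 0
sub  → 72
-5   → 72 -5
add  → 67

67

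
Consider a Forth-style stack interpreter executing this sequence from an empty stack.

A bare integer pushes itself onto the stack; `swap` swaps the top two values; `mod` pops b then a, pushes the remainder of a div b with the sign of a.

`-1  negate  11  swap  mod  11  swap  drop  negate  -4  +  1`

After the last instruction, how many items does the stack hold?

-1      -1
negate  1
11      1 11
swap    11 1
mod     0
11      0 11
swap    11 0
drop    11
negate  -11
-4      -11 -4
+       -15
1       -15 1

2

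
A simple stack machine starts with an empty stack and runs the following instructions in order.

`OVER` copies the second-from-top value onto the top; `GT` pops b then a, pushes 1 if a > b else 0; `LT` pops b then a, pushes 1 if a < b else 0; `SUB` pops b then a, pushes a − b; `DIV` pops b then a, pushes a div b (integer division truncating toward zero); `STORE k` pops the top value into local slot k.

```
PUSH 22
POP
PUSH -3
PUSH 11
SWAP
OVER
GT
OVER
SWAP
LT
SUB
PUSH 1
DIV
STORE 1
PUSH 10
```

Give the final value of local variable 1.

11

PUSH 22 : [22]
POP     : []
PUSH -3 : [-3]
PUSH 11 : [-3, 11]
SWAP    : [11, -3]
OVER    : [11, -3, 11]
GT      : [11, 0]
OVER    : [11, 0, 11]
SWAP    : [11, 11, 0]
LT      : [11, 0]
SUB     : [11]
PUSH 1  : [11, 1]
DIV     : [11]
STORE 1 : []
PUSH 10 : [10]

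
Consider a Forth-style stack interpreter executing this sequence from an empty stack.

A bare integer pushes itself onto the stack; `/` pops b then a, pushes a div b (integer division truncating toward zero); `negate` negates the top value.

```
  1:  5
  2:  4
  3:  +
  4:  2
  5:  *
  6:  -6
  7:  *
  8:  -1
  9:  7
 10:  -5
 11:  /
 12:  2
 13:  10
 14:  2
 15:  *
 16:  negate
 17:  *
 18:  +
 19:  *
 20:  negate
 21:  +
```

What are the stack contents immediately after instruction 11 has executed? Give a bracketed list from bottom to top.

5   5
4   5 4
+   9
2   9 2
*   18
-6  18 -6
*   -108
-1  -108 -1
7   -108 -1 7
-5  -108 -1 7 -5
/   -108 -1 -1

[-108, -1, -1]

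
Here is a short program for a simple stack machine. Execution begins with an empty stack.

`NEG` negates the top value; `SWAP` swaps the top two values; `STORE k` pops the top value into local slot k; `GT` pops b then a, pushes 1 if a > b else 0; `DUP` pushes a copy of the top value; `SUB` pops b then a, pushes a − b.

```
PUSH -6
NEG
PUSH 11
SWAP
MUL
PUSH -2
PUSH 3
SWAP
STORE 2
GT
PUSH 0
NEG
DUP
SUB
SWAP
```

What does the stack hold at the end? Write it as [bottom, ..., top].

[0, 1]

PUSH -6  -6
NEG      6
PUSH 11  6 11
SWAP     11 6
MUL      66
PUSH -2  66 -2
PUSH 3   66 -2 3
SWAP     66 3 -2
STORE 2  66 3
GT       1
PUSH 0   1 0
NEG      1 0
DUP      1 0 0
SUB      1 0
SWAP     0 1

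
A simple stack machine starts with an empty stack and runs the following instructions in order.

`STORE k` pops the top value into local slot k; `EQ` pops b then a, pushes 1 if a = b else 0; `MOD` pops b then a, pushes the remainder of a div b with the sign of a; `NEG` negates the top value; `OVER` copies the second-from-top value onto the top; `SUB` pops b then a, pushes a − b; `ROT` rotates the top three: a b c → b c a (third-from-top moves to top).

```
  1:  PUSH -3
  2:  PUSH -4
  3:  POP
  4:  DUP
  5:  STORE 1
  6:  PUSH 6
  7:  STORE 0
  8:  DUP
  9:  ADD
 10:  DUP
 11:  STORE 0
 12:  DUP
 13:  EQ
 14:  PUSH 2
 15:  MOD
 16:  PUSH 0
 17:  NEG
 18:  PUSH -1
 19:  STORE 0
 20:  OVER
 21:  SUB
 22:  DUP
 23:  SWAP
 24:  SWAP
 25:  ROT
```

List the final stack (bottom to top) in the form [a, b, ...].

[-1, -1, 1]

PUSH -3 → -3
PUSH -4 → -3 -4
POP     → -3
DUP     → -3 -3
STORE 1 → -3
PUSH 6  → -3 6
STORE 0 → -3
DUP     → -3 -3
ADD     → -6
DUP     → -6 -6
STORE 0 → -6
DUP     → -6 -6
EQ      → 1
PUSH 2  → 1 2
MOD     → 1
PUSH 0  → 1 0
NEG     → 1 0
PUSH -1 → 1 0 -1
STORE 0 → 1 0
OVER    → 1 0 1
SUB     → 1 -1
DUP     → 1 -1 -1
SWAP    → 1 -1 -1
SWAP    → 1 -1 -1
ROT     → -1 -1 1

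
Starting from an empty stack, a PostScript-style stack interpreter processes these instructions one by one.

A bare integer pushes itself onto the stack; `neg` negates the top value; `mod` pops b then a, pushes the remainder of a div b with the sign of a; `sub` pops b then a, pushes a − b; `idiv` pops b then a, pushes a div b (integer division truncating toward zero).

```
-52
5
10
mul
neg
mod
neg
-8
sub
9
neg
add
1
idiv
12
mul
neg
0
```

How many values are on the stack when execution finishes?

2

-52  -> [-52]
5    -> [-52, 5]
10   -> [-52, 5, 10]
mul  -> [-52, 50]
neg  -> [-52, -50]
mod  -> [-2]
neg  -> [2]
-8   -> [2, -8]
sub  -> [10]
9    -> [10, 9]
neg  -> [10, -9]
add  -> [1]
1    -> [1, 1]
idiv -> [1]
12   -> [1, 12]
mul  -> [12]
neg  -> [-12]
0    -> [-12, 0]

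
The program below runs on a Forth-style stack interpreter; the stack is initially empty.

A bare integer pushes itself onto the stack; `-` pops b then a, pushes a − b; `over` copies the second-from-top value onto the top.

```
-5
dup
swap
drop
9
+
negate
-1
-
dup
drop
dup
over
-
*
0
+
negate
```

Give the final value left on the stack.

-5     : -5
dup    : -5 -5
swap   : -5 -5
drop   : -5
9      : -5 9
+      : 4
negate : -4
-1     : -4 -1
-      : -3
dup    : -3 -3
drop   : -3
dup    : -3 -3
over   : -3 -3 -3
-      : -3 0
*      : 0
0      : 0 0
+      : 0
negate : 0

0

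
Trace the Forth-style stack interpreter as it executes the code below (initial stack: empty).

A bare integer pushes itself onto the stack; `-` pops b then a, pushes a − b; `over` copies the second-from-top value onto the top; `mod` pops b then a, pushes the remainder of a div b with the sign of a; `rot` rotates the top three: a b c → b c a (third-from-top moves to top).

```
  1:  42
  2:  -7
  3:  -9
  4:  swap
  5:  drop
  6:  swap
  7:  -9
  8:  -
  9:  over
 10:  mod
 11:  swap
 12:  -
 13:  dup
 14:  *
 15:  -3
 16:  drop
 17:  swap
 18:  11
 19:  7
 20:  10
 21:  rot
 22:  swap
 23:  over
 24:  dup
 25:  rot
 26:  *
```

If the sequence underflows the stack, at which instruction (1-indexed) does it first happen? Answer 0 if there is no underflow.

17

42   : [42]
-7   : [42, -7]
-9   : [42, -7, -9]
swap : [42, -9, -7]
drop : [42, -9]
swap : [-9, 42]
-9   : [-9, 42, -9]
-    : [-9, 51]
over : [-9, 51, -9]
mod  : [-9, 6]
swap : [6, -9]
-    : [15]
dup  : [15, 15]
*    : [225]
-3   : [225, -3]
drop : [225]
swap  — needs 2 operands, stack has 1 → underflow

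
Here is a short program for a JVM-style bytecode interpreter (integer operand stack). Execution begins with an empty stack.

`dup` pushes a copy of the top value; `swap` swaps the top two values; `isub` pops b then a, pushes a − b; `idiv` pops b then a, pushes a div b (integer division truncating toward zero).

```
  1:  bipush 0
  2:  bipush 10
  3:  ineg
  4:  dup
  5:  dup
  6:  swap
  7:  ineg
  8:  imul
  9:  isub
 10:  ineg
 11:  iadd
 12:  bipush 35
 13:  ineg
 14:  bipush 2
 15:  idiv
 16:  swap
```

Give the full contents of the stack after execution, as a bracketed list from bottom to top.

[-17, -90]

bipush 0   [0]
bipush 10  [0, 10]
ineg       [0, -10]
dup        [0, -10, -10]
dup        [0, -10, -10, -10]
swap       [0, -10, -10, -10]
ineg       [0, -10, -10, 10]
imul       [0, -10, -100]
isub       [0, 90]
ineg       [0, -90]
iadd       [-90]
bipush 35  [-90, 35]
ineg       [-90, -35]
bipush 2   [-90, -35, 2]
idiv       [-90, -17]
swap       [-17, -90]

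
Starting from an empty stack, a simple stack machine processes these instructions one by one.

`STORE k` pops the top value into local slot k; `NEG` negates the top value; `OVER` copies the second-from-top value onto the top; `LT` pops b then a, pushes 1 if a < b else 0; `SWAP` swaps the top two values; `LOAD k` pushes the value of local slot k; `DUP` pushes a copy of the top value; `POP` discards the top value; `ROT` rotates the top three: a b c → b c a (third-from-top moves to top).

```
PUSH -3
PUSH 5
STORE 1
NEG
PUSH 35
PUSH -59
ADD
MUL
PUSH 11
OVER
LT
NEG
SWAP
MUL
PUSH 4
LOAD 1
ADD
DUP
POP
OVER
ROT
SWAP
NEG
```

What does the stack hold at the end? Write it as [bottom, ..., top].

PUSH -3  -> [-3]
PUSH 5   -> [-3, 5]
STORE 1  -> [-3]
NEG      -> [3]
PUSH 35  -> [3, 35]
PUSH -59 -> [3, 35, -59]
ADD      -> [3, -24]
MUL      -> [-72]
PUSH 11  -> [-72, 11]
OVER     -> [-72, 11, -72]
LT       -> [-72, 0]
NEG      -> [-72, 0]
SWAP     -> [0, -72]
MUL      -> [0]
PUSH 4   -> [0, 4]
LOAD 1   -> [0, 4, 5]
ADD      -> [0, 9]
DUP      -> [0, 9, 9]
POP      -> [0, 9]
OVER     -> [0, 9, 0]
ROT      -> [9, 0, 0]
SWAP     -> [9, 0, 0]
NEG      -> [9, 0, 0]

[9, 0, 0]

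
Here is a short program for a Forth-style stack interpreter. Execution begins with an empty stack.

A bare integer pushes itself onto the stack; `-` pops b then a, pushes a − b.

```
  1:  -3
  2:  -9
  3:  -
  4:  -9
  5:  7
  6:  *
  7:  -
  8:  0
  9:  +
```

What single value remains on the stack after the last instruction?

-3 → -3
-9 → -3 -9
-  → 6
-9 → 6 -9
7  → 6 -9 7
*  → 6 -63
-  → 69
0  → 69 0
+  → 69

69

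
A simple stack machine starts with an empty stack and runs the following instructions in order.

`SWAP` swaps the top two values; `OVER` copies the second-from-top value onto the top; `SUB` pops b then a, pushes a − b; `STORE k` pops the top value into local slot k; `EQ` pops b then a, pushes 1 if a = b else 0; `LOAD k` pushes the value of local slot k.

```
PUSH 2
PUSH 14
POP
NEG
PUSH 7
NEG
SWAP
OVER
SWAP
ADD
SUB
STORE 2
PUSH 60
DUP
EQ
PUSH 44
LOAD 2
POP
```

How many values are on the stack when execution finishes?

PUSH 2  -> 2
PUSH 14 -> 2 14
POP     -> 2
NEG     -> -2
PUSH 7  -> -2 7
NEG     -> -2 -7
SWAP    -> -7 -2
OVER    -> -7 -2 -7
SWAP    -> -7 -7 -2
ADD     -> -7 -9
SUB     -> 2
STORE 2 -> (empty)
PUSH 60 -> 60
DUP     -> 60 60
EQ      -> 1
PUSH 44 -> 1 44
LOAD 2  -> 1 44 2
POP     -> 1 44

2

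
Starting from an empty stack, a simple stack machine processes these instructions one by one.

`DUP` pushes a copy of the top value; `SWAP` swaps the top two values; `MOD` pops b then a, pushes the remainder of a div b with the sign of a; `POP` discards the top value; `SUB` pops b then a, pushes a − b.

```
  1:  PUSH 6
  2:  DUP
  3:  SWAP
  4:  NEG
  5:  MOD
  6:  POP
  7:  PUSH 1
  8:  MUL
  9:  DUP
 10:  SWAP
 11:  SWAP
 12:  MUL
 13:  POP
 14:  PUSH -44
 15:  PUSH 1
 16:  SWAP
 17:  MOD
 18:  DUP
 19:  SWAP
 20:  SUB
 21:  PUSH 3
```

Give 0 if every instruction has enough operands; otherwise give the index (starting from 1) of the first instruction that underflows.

8

PUSH 6 : [6]
DUP    : [6, 6]
SWAP   : [6, 6]
NEG    : [6, -6]
MOD    : [0]
POP    : []
PUSH 1 : [1]
MUL  — needs 2 operands, stack has 1 → underflow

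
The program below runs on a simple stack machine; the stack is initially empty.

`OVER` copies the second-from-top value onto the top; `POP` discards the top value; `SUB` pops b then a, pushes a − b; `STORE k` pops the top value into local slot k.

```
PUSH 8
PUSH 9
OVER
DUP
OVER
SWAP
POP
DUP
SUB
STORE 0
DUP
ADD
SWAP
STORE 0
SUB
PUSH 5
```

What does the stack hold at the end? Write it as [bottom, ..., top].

PUSH 8  : [8]
PUSH 9  : [8, 9]
OVER    : [8, 9, 8]
DUP     : [8, 9, 8, 8]
OVER    : [8, 9, 8, 8, 8]
SWAP    : [8, 9, 8, 8, 8]
POP     : [8, 9, 8, 8]
DUP     : [8, 9, 8, 8, 8]
SUB     : [8, 9, 8, 0]
STORE 0 : [8, 9, 8]
DUP     : [8, 9, 8, 8]
ADD     : [8, 9, 16]
SWAP    : [8, 16, 9]
STORE 0 : [8, 16]
SUB     : [-8]
PUSH 5  : [-8, 5]

[-8, 5]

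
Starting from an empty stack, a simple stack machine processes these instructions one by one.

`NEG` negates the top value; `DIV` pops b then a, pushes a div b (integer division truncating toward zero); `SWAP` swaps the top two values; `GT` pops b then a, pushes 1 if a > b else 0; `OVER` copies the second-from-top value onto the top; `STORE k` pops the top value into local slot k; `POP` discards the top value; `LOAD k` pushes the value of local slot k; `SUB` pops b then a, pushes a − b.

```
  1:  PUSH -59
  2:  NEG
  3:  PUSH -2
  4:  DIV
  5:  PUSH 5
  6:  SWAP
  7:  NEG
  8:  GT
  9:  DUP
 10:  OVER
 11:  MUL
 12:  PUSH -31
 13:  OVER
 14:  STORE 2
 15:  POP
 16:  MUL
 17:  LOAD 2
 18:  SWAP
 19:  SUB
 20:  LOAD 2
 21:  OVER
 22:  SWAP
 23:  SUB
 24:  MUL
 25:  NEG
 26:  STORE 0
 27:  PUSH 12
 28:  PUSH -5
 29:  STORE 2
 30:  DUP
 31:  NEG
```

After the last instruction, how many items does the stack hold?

PUSH -59 -> -59
NEG      -> 59
PUSH -2  -> 59 -2
DIV      -> -29
PUSH 5   -> -29 5
SWAP     -> 5 -29
NEG      -> 5 29
GT       -> 0
DUP      -> 0 0
OVER     -> 0 0 0
MUL      -> 0 0
PUSH -31 -> 0 0 -31
OVER     -> 0 0 -31 0
STORE 2  -> 0 0 -31
POP      -> 0 0
MUL      -> 0
LOAD 2   -> 0 0
SWAP     -> 0 0
SUB      -> 0
LOAD 2   -> 0 0
OVER     -> 0 0 0
SWAP     -> 0 0 0
SUB      -> 0 0
MUL      -> 0
NEG      -> 0
STORE 0  -> (empty)
PUSH 12  -> 12
PUSH -5  -> 12 -5
STORE 2  -> 12
DUP      -> 12 12
NEG      -> 12 -12

2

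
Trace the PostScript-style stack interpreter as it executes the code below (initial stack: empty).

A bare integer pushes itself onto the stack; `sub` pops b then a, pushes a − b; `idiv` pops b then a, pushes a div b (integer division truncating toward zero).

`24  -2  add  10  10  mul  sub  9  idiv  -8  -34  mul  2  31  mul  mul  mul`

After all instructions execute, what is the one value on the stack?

-134912

24   -> 24
-2   -> 24 -2
add  -> 22
10   -> 22 10
10   -> 22 10 10
mul  -> 22 100
sub  -> -78
9    -> -78 9
idiv -> -8
-8   -> -8 -8
-34  -> -8 -8 -34
mul  -> -8 272
2    -> -8 272 2
31   -> -8 272 2 31
mul  -> -8 272 62
mul  -> -8 16864
mul  -> -134912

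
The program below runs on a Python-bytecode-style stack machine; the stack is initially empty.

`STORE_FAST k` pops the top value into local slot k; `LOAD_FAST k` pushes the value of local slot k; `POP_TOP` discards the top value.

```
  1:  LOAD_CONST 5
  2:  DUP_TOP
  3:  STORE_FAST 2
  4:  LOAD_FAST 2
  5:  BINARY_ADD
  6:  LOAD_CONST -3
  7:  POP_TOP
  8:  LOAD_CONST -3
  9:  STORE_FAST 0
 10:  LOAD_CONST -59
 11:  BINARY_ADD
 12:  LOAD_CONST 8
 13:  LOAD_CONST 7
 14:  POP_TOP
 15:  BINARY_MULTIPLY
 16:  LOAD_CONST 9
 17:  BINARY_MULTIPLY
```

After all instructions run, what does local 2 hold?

LOAD_CONST 5    → 5
DUP_TOP         → 5 5
STORE_FAST 2    → 5
LOAD_FAST 2     → 5 5
BINARY_ADD      → 10
LOAD_CONST -3   → 10 -3
POP_TOP         → 10
LOAD_CONST -3   → 10 -3
STORE_FAST 0    → 10
LOAD_CONST -59  → 10 -59
BINARY_ADD      → -49
LOAD_CONST 8    → -49 8
LOAD_CONST 7    → -49 8 7
POP_TOP         → -49 8
BINARY_MULTIPLY → -392
LOAD_CONST 9    → -392 9
BINARY_MULTIPLY → -3528

5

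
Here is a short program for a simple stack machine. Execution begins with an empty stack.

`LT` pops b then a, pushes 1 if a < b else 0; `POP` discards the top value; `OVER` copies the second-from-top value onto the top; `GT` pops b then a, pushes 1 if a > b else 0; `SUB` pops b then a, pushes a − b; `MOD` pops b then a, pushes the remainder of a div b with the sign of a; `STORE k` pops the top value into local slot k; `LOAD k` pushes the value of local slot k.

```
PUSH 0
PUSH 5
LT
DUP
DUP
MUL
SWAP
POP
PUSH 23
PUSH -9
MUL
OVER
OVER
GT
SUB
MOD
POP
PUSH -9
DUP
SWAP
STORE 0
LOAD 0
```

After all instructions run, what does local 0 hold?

-9

PUSH 0  → [0]
PUSH 5  → [0, 5]
LT      → [1]
DUP     → [1, 1]
DUP     → [1, 1, 1]
MUL     → [1, 1]
SWAP    → [1, 1]
POP     → [1]
PUSH 23 → [1, 23]
PUSH -9 → [1, 23, -9]
MUL     → [1, -207]
OVER    → [1, -207, 1]
OVER    → [1, -207, 1, -207]
GT      → [1, -207, 1]
SUB     → [1, -208]
MOD     → [1]
POP     → []
PUSH -9 → [-9]
DUP     → [-9, -9]
SWAP    → [-9, -9]
STORE 0 → [-9]
LOAD 0  → [-9, -9]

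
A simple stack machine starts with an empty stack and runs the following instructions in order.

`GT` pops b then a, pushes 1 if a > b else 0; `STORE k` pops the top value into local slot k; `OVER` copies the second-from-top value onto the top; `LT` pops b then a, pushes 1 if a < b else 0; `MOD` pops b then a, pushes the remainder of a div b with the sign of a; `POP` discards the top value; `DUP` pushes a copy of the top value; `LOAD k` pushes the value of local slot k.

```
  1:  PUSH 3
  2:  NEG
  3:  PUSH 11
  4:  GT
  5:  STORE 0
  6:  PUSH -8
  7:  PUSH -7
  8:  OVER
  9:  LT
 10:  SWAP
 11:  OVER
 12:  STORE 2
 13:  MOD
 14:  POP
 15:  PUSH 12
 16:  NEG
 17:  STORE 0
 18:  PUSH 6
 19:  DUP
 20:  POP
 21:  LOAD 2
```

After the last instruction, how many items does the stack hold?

2

PUSH 3  → [3]
NEG     → [-3]
PUSH 11 → [-3, 11]
GT      → [0]
STORE 0 → []
PUSH -8 → [-8]
PUSH -7 → [-8, -7]
OVER    → [-8, -7, -8]
LT      → [-8, 0]
SWAP    → [0, -8]
OVER    → [0, -8, 0]
STORE 2 → [0, -8]
MOD     → [0]
POP     → []
PUSH 12 → [12]
NEG     → [-12]
STORE 0 → []
PUSH 6  → [6]
DUP     → [6, 6]
POP     → [6]
LOAD 2  → [6, 0]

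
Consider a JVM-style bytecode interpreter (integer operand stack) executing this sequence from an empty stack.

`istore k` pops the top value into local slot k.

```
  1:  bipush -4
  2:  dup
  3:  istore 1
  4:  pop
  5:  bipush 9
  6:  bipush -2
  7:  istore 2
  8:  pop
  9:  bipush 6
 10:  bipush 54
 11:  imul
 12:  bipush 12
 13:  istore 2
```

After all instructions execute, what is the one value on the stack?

324

bipush -4 → [-4]
dup       → [-4, -4]
istore 1  → [-4]
pop       → []
bipush 9  → [9]
bipush -2 → [9, -2]
istore 2  → [9]
pop       → []
bipush 6  → [6]
bipush 54 → [6, 54]
imul      → [324]
bipush 12 → [324, 12]
istore 2  → [324]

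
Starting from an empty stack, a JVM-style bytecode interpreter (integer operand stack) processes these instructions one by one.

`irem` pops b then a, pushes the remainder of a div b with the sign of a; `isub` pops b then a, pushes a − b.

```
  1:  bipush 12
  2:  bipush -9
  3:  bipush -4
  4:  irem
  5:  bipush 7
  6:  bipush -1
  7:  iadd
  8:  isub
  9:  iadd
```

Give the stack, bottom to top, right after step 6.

[12, -1, 7, -1]

bipush 12 -> 12
bipush -9 -> 12 -9
bipush -4 -> 12 -9 -4
irem      -> 12 -1
bipush 7  -> 12 -1 7
bipush -1 -> 12 -1 7 -1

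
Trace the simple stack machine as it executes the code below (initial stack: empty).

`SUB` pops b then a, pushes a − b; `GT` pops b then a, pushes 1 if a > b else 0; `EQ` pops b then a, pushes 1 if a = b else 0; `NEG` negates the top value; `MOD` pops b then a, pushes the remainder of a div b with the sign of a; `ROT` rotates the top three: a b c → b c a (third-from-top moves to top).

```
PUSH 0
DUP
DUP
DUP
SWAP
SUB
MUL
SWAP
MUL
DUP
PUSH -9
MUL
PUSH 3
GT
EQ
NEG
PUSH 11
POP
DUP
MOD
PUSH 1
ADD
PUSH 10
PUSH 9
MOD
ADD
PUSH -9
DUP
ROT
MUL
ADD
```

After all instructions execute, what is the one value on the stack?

-27

PUSH 0   [0]
DUP      [0, 0]
DUP      [0, 0, 0]
DUP      [0, 0, 0, 0]
SWAP     [0, 0, 0, 0]
SUB      [0, 0, 0]
MUL      [0, 0]
SWAP     [0, 0]
MUL      [0]
DUP      [0, 0]
PUSH -9  [0, 0, -9]
MUL      [0, 0]
PUSH 3   [0, 0, 3]
GT       [0, 0]
EQ       [1]
NEG      [-1]
PUSH 11  [-1, 11]
POP      [-1]
DUP      [-1, -1]
MOD      [0]
PUSH 1   [0, 1]
ADD      [1]
PUSH 10  [1, 10]
PUSH 9   [1, 10, 9]
MOD      [1, 1]
ADD      [2]
PUSH -9  [2, -9]
DUP      [2, -9, -9]
ROT      [-9, -9, 2]
MUL      [-9, -18]
ADD      [-27]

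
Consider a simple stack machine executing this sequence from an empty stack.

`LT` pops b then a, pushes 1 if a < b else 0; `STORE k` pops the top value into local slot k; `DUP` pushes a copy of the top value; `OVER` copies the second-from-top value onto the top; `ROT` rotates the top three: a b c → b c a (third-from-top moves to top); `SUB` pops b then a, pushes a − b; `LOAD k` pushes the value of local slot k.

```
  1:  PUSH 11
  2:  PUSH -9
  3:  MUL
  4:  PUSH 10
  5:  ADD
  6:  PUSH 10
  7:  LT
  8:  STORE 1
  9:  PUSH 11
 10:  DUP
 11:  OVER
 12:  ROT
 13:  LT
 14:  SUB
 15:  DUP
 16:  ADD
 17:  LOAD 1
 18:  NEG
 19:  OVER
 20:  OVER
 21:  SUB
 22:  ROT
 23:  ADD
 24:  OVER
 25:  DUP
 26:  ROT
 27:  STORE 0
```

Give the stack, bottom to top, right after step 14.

PUSH 11 -> 11
PUSH -9 -> 11 -9
MUL     -> -99
PUSH 10 -> -99 10
ADD     -> -89
PUSH 10 -> -89 10
LT      -> 1
STORE 1 -> (empty)
PUSH 11 -> 11
DUP     -> 11 11
OVER    -> 11 11 11
ROT     -> 11 11 11
LT      -> 11 0
SUB     -> 11

[11]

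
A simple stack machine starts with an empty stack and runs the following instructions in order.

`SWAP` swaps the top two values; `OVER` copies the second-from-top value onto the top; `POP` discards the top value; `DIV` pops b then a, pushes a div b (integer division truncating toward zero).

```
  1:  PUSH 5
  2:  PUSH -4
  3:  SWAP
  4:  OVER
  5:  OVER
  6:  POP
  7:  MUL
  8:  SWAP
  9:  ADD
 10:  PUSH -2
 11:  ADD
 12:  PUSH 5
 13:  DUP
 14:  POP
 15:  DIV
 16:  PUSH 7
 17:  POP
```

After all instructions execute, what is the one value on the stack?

PUSH 5  : [5]
PUSH -4 : [5, -4]
SWAP    : [-4, 5]
OVER    : [-4, 5, -4]
OVER    : [-4, 5, -4, 5]
POP     : [-4, 5, -4]
MUL     : [-4, -20]
SWAP    : [-20, -4]
ADD     : [-24]
PUSH -2 : [-24, -2]
ADD     : [-26]
PUSH 5  : [-26, 5]
DUP     : [-26, 5, 5]
POP     : [-26, 5]
DIV     : [-5]
PUSH 7  : [-5, 7]
POP     : [-5]

-5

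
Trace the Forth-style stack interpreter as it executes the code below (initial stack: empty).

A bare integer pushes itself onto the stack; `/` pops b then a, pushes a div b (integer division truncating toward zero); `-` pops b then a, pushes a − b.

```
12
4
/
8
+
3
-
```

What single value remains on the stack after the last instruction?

8

12 → 12
4  → 12 4
/  → 3
8  → 3 8
+  → 11
3  → 11 3
-  → 8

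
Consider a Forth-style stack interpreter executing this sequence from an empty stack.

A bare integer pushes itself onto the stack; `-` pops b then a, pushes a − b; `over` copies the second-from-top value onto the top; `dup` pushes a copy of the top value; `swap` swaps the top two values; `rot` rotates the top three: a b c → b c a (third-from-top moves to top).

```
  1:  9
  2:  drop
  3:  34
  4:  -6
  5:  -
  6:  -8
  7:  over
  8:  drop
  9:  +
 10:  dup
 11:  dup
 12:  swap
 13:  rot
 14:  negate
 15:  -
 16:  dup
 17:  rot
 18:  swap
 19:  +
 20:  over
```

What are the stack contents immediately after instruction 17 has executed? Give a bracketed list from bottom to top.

[64, 64, 32]

9       9
drop    (empty)
34      34
-6      34 -6
-       40
-8      40 -8
over    40 -8 40
drop    40 -8
+       32
dup     32 32
dup     32 32 32
swap    32 32 32
rot     32 32 32
negate  32 32 -32
-       32 64
dup     32 64 64
rot     64 64 32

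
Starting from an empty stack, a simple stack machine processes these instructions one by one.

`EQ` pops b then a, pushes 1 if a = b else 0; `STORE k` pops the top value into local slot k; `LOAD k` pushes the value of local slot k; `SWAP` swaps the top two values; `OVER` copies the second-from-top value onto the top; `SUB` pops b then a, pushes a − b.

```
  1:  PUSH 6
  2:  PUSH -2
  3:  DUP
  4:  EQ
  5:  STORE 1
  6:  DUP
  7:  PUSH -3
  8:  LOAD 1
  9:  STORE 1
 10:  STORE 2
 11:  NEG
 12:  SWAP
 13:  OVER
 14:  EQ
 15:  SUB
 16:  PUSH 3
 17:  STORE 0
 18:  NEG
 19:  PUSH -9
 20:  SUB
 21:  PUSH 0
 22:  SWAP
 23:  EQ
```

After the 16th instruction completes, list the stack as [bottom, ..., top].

[-6, 3]

PUSH 6   [6]
PUSH -2  [6, -2]
DUP      [6, -2, -2]
EQ       [6, 1]
STORE 1  [6]
DUP      [6, 6]
PUSH -3  [6, 6, -3]
LOAD 1   [6, 6, -3, 1]
STORE 1  [6, 6, -3]
STORE 2  [6, 6]
NEG      [6, -6]
SWAP     [-6, 6]
OVER     [-6, 6, -6]
EQ       [-6, 0]
SUB      [-6]
PUSH 3   [-6, 3]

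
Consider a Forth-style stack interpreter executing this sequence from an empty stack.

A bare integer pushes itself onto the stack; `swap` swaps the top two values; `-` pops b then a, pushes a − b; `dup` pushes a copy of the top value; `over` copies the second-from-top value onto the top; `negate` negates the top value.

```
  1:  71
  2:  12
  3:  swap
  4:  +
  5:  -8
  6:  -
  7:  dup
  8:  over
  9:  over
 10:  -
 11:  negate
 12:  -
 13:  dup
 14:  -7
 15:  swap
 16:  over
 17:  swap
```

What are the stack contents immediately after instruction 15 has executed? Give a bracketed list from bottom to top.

[91, 91, -7, 91]

71     -> 71
12     -> 71 12
swap   -> 12 71
+      -> 83
-8     -> 83 -8
-      -> 91
dup    -> 91 91
over   -> 91 91 91
over   -> 91 91 91 91
-      -> 91 91 0
negate -> 91 91 0
-      -> 91 91
dup    -> 91 91 91
-7     -> 91 91 91 -7
swap   -> 91 91 -7 91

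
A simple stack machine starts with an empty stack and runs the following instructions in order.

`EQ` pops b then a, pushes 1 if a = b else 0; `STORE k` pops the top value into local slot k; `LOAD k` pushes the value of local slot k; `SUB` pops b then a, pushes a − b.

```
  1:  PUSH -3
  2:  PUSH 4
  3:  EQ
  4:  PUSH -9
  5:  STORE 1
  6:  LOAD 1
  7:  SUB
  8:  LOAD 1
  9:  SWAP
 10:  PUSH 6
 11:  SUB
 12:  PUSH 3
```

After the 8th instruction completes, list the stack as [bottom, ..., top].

[9, -9]

PUSH -3 : [-3]
PUSH 4  : [-3, 4]
EQ      : [0]
PUSH -9 : [0, -9]
STORE 1 : [0]
LOAD 1  : [0, -9]
SUB     : [9]
LOAD 1  : [9, -9]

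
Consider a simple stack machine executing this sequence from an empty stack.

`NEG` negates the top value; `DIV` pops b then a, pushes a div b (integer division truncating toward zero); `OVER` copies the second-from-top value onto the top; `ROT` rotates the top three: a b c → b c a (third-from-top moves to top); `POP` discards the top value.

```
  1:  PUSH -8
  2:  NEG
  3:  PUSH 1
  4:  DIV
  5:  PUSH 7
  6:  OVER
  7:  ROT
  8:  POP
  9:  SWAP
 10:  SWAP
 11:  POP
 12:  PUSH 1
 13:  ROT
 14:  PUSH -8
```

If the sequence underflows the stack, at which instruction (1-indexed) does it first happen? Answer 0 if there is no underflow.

13

PUSH -8 -> -8
NEG     -> 8
PUSH 1  -> 8 1
DIV     -> 8
PUSH 7  -> 8 7
OVER    -> 8 7 8
ROT     -> 7 8 8
POP     -> 7 8
SWAP    -> 8 7
SWAP    -> 7 8
POP     -> 7
PUSH 1  -> 7 1
ROT  — needs 3 operands, stack has 2 → underflow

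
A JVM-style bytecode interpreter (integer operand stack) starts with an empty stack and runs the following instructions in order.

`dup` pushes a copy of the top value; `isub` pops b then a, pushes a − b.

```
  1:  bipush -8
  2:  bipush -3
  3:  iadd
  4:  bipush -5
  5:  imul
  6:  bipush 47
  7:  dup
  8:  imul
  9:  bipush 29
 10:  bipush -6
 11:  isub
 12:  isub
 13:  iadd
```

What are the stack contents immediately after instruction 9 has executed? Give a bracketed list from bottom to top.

bipush -8 → [-8]
bipush -3 → [-8, -3]
iadd      → [-11]
bipush -5 → [-11, -5]
imul      → [55]
bipush 47 → [55, 47]
dup       → [55, 47, 47]
imul      → [55, 2209]
bipush 29 → [55, 2209, 29]

[55, 2209, 29]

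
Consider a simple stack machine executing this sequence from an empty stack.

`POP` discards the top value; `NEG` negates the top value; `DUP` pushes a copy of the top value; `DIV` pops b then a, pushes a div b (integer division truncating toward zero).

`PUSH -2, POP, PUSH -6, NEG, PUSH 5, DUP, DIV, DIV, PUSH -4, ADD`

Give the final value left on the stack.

PUSH -2  [-2]
POP      []
PUSH -6  [-6]
NEG      [6]
PUSH 5   [6, 5]
DUP      [6, 5, 5]
DIV      [6, 1]
DIV      [6]
PUSH -4  [6, -4]
ADD      [2]

2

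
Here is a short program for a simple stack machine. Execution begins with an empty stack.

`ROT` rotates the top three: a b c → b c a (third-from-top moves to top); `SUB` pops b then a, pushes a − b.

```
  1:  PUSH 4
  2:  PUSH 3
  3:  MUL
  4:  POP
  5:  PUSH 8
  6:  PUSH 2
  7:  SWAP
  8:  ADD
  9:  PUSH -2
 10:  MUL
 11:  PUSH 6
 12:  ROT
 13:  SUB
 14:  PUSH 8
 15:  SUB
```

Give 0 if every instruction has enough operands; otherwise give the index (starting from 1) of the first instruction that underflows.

12

PUSH 4  : [4]
PUSH 3  : [4, 3]
MUL     : [12]
POP     : []
PUSH 8  : [8]
PUSH 2  : [8, 2]
SWAP    : [2, 8]
ADD     : [10]
PUSH -2 : [10, -2]
MUL     : [-20]
PUSH 6  : [-20, 6]
ROT  — needs 3 operands, stack has 2 → underflow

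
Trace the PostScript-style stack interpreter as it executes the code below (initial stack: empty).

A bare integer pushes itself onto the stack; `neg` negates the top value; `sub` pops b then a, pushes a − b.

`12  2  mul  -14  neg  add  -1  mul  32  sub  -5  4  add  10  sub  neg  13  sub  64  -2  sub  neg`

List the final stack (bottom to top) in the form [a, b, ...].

[-70, -2, -66]

12  -> 12
2   -> 12 2
mul -> 24
-14 -> 24 -14
neg -> 24 14
add -> 38
-1  -> 38 -1
mul -> -38
32  -> -38 32
sub -> -70
-5  -> -70 -5
4   -> -70 -5 4
add -> -70 -1
10  -> -70 -1 10
sub -> -70 -11
neg -> -70 11
13  -> -70 11 13
sub -> -70 -2
64  -> -70 -2 64
-2  -> -70 -2 64 -2
sub -> -70 -2 66
neg -> -70 -2 -66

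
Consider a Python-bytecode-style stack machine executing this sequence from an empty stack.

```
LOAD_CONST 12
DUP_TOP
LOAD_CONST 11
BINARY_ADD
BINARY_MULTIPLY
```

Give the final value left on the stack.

LOAD_CONST 12   -> 12
DUP_TOP         -> 12 12
LOAD_CONST 11   -> 12 12 11
BINARY_ADD      -> 12 23
BINARY_MULTIPLY -> 276

276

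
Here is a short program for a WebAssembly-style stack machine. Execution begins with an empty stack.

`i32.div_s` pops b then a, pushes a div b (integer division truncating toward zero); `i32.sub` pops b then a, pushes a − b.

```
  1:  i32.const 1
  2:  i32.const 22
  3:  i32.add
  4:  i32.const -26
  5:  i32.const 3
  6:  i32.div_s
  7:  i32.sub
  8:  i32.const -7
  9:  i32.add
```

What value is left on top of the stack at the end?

i32.const 1   → [1]
i32.const 22  → [1, 22]
i32.add       → [23]
i32.const -26 → [23, -26]
i32.const 3   → [23, -26, 3]
i32.div_s     → [23, -8]
i32.sub       → [31]
i32.const -7  → [31, -7]
i32.add       → [24]

24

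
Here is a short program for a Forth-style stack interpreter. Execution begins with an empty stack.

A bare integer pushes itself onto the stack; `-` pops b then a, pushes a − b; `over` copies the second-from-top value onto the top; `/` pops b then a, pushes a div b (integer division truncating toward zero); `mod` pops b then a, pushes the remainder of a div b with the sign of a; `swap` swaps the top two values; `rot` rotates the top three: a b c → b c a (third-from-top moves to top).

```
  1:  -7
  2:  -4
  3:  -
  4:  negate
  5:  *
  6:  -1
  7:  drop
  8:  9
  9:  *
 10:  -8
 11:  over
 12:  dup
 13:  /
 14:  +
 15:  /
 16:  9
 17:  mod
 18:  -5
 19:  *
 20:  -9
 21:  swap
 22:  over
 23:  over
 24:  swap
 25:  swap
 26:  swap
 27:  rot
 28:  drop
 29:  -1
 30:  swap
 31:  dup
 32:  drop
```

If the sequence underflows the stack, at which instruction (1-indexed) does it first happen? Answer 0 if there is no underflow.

5

-7     : -7
-4     : -7 -4
-      : -3
negate : 3
*  — needs 2 operands, stack has 1 → underflow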